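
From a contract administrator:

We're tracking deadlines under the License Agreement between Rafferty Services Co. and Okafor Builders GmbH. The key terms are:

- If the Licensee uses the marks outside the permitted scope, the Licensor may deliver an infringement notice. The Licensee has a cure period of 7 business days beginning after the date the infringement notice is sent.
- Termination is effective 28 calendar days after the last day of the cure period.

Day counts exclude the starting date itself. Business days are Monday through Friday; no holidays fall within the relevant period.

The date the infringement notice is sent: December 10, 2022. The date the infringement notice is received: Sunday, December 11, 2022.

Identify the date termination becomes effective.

The last day of the cure period: 7 business days after Saturday, December 10, 2022, skipping weekends — Dec 12, Dec 13, Dec 14, Dec 15, Dec 16, Dec 19, Dec 20 — lands on Tuesday, December 20, 2022.
The date termination becomes effective: December 20, 2022 + 28 days = January 17, 2023.

January 17, 2023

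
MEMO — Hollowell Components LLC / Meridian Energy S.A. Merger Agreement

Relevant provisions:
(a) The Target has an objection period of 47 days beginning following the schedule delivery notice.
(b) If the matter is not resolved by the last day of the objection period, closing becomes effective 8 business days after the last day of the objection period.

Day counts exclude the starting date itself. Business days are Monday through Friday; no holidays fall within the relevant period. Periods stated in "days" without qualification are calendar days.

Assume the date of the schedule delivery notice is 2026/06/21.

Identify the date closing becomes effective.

2026/08/19

Adding 47 calendar days to 2026/06/21 gives 2026/08/07, which is the last day of the objection period.
From Friday, 2026/08/07, 8 business days (Aug 10, Aug 11, Aug 12, Aug 13, Aug 14, Aug 17, Aug 18, Aug 19, skipping weekends) brings us to Wednesday, 2026/08/19, which is the date closing becomes effective.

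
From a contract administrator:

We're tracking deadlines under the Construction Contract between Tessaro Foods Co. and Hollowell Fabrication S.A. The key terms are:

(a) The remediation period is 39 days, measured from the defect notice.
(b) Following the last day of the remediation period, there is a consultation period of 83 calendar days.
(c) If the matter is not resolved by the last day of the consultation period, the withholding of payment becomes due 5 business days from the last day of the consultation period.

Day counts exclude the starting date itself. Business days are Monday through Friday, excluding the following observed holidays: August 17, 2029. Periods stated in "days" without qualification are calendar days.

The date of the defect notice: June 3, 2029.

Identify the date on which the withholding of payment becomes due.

October 10, 2029

Adding 39 calendar days to June 3, 2029 gives July 12, 2029, which is the last day of the remediation period.
Adding 83 calendar days to July 12, 2029 gives October 3, 2029, which is the last day of the consultation period.
The date on which the withholding of payment becomes due: counting 5 business days from Wednesday, October 3, 2029 (Oct 4, Oct 5, Oct 8, Oct 9, Oct 10, skipping weekends) reaches Wednesday, October 10, 2029.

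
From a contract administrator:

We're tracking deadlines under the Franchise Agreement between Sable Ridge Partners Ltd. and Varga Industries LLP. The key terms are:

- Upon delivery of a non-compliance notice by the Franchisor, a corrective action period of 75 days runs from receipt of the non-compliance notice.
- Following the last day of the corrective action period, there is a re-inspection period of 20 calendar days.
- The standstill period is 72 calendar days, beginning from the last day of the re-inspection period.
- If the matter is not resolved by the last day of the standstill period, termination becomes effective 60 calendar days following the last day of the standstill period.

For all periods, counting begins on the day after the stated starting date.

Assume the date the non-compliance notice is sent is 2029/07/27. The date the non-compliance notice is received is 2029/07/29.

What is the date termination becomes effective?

2030/03/13

Adding 75 calendar days to 2029/07/29 gives 2029/10/12, which is the last day of the corrective action period.
Adding 20 calendar days to 2029/10/12 gives 2029/11/01, which is the last day of the re-inspection period.
The last day of the standstill period: 2029/11/01 + 72 days = 2030/01/12.
The date termination becomes effective: 60 calendar days after 2030/01/12 is 2030/03/13.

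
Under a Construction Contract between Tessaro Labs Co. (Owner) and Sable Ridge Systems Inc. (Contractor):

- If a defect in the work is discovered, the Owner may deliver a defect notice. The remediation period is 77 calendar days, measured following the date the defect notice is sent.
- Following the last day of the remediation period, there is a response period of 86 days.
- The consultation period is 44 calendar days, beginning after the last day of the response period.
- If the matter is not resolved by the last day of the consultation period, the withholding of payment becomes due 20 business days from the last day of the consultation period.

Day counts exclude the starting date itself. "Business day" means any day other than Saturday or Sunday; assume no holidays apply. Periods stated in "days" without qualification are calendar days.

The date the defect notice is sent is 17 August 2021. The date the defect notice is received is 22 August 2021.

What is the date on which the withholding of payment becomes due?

Adding 77 calendar days to 17 August 2021 gives 2 November 2021, which is the last day of the remediation period.
Adding 86 calendar days to 2 November 2021 gives 27 January 2022, which is the last day of the response period.
The last day of the consultation period: 27 January 2022 + 44 days = 12 March 2022.
The date on which the withholding of payment becomes due: counting 20 business days from Saturday, 12 March 2022 (Mar 14, Mar 15, Mar 16, Mar 17, …, Apr 6, Apr 7, Apr 8, skipping weekends) reaches Friday, 8 April 2022.

8 April 2022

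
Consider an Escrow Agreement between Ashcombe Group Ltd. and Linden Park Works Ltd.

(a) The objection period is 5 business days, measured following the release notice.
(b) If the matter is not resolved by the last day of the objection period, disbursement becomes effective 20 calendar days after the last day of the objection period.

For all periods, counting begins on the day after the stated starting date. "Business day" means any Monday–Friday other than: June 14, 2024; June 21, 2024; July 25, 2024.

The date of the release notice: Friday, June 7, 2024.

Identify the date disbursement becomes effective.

From Friday, June 7, 2024, 5 business days (Jun 10, Jun 11, Jun 12, Jun 13, Jun 17, skipping weekends and the listed holiday on Jun 14) brings us to Monday, June 17, 2024, which is the last day of the objection period.
The date disbursement becomes effective: June 17, 2024 + 20 days = July 7, 2024.

July 7, 2024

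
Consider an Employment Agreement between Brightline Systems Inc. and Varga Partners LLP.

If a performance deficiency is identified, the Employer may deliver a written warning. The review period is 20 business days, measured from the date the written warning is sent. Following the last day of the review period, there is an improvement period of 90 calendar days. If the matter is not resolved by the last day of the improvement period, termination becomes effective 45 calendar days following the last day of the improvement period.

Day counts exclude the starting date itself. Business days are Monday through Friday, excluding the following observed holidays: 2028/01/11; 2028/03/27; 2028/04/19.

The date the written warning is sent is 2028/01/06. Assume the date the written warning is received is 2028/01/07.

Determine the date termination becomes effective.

The last day of the review period: 20 business days after Thursday, 2028/01/06, skipping weekends and the listed holiday on Jan 11 — Jan 7, Jan 10, Jan 12, Jan 13, …, Feb 2, Feb 3, Feb 4 — lands on Friday, 2028/02/04.
The last day of the improvement period: 2028/02/04 + 90 days = 2028/05/04.
Adding 45 calendar days to 2028/05/04 gives 2028/06/18, which is the date termination becomes effective.

2028/06/18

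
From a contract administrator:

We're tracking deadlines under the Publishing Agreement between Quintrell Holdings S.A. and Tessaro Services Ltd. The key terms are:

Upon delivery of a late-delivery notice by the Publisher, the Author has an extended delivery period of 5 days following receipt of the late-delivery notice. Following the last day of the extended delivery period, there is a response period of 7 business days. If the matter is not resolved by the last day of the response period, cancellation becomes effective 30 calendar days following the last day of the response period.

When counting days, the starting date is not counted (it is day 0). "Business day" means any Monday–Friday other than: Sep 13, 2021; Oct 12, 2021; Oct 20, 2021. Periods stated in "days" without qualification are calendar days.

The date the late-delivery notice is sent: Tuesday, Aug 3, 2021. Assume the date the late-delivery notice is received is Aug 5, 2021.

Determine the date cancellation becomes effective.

The last day of the extended delivery period: 5 calendar days after Aug 5, 2021 is Aug 10, 2021.
The last day of the response period: 7 business days after Tuesday, Aug 10, 2021, skipping weekends — Aug 11, Aug 12, Aug 13, Aug 16, Aug 17, Aug 18, Aug 19 — lands on Thursday, Aug 19, 2021.
The date cancellation becomes effective: 30 calendar days after Aug 19, 2021 is Sep 18, 2021.

Sep 18, 2021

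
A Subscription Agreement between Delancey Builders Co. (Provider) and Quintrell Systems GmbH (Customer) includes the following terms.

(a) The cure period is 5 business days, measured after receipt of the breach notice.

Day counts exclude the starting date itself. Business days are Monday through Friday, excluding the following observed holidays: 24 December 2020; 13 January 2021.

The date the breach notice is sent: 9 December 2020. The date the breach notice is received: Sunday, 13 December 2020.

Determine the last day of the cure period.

The last day of the cure period: 5 business days after Sunday, 13 December 2020, skipping weekends — Dec 14, Dec 15, Dec 16, Dec 17, Dec 18 — lands on Friday, 18 December 2020.

18 December 2020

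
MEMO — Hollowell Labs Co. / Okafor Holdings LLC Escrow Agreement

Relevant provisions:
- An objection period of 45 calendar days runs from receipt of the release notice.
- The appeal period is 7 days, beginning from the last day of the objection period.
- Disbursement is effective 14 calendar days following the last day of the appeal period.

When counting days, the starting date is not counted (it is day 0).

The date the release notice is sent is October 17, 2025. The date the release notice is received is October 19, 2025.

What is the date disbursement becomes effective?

December 24, 2025

The last day of the objection period: 45 calendar days after October 19, 2025 is December 3, 2025.
The last day of the appeal period: 7 calendar days after December 3, 2025 is December 10, 2025.
The date disbursement becomes effective: 14 calendar days after December 10, 2025 is December 24, 2025.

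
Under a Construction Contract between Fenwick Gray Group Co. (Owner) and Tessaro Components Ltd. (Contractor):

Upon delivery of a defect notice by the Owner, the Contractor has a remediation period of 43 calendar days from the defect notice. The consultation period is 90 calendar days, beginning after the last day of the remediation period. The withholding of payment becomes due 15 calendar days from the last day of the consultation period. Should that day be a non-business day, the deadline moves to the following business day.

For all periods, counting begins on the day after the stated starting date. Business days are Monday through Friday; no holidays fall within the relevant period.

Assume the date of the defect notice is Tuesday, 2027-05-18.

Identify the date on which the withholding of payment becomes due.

The last day of the remediation period: 43 calendar days after 2027-05-18 is 2027-06-30.
The last day of the consultation period: 2027-06-30 + 90 days = 2027-09-28.
The date on which the withholding of payment becomes due: 2027-09-28 + 15 days = 2027-10-13. 2027-10-13 is a Wednesday, so no roll-forward applies.

2027-10-13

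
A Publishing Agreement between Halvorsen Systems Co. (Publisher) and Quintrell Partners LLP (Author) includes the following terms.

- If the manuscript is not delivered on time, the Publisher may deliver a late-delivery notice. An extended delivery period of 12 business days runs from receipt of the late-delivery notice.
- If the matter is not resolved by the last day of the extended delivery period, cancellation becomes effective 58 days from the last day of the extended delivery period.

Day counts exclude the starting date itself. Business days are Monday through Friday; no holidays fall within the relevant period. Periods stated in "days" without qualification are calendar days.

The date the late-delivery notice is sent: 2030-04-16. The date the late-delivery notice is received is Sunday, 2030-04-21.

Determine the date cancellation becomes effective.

The last day of the extended delivery period: counting 12 business days from Sunday, 2030-04-21 (Apr 22, Apr 23, Apr 24, Apr 25, …, May 3, May 6, May 7, skipping weekends) reaches Tuesday, 2030-05-07.
The date cancellation becomes effective: 2030-05-07 + 58 days = 2030-07-04.

2030-07-04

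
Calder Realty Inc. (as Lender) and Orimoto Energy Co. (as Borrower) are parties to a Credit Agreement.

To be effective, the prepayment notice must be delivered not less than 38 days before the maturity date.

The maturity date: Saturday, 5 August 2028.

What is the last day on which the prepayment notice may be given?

28 June 2028

5 August 2028 minus 38 days is 28 June 2028.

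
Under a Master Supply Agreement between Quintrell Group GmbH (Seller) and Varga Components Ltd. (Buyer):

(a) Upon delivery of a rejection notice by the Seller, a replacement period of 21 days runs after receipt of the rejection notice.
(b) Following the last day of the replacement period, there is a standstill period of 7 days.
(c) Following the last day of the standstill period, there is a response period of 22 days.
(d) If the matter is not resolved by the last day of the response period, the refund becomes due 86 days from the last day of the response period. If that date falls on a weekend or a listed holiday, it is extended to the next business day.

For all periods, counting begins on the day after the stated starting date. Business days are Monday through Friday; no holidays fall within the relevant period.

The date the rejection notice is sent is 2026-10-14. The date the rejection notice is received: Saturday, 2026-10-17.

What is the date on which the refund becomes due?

Adding 21 calendar days to 2026-10-17 gives 2026-11-07, which is the last day of the replacement period.
The last day of the standstill period: 7 calendar days after 2026-11-07 is 2026-11-14.
The last day of the response period: 2026-11-14 + 22 days = 2026-12-06.
The date on which the refund becomes due: 2026-12-06 + 86 days = 2027-03-02. 2027-03-02 is a Tuesday, so no roll-forward applies.

2027-03-02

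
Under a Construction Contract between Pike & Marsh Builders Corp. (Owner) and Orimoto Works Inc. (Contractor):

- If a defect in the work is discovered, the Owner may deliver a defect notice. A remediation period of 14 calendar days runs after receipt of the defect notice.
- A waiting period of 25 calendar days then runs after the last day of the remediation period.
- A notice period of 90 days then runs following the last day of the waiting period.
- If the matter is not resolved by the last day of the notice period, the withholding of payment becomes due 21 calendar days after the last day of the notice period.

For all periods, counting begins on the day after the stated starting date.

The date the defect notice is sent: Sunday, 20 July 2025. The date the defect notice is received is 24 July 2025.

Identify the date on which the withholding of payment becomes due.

The last day of the remediation period: 24 July 2025 + 14 days = 7 August 2025.
The last day of the waiting period: 25 calendar days after 7 August 2025 is 1 September 2025.
The last day of the notice period: 90 calendar days after 1 September 2025 is 30 November 2025.
The date on which the withholding of payment becomes due: 30 November 2025 + 21 days = 21 December 2025.

21 December 2025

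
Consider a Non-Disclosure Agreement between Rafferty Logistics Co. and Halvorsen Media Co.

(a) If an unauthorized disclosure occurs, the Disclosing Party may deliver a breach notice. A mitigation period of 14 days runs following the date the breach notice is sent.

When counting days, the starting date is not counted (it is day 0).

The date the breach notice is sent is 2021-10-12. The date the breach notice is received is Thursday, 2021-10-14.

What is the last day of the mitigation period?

2021-10-26

Adding 14 calendar days to 2021-10-12 gives 2021-10-26, which is the last day of the mitigation period.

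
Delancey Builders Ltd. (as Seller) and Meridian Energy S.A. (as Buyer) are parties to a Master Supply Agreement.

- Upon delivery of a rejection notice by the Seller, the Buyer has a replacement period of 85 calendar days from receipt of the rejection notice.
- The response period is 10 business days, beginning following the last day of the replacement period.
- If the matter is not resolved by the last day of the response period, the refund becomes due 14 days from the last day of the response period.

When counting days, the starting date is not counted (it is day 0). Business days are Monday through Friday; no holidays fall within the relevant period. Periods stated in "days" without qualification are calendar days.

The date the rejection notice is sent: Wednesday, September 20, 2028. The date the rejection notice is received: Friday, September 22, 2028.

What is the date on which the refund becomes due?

The last day of the replacement period: September 22, 2028 + 85 days = December 16, 2028.
The last day of the response period: counting 10 business days from Saturday, December 16, 2028 (Dec 18, Dec 19, Dec 20, Dec 21, Dec 22, Dec 25, Dec 26, Dec 27, Dec 28, Dec 29, skipping weekends) reaches Friday, December 29, 2028.
The date on which the refund becomes due: 14 calendar days after December 29, 2028 is January 12, 2029.

January 12, 2029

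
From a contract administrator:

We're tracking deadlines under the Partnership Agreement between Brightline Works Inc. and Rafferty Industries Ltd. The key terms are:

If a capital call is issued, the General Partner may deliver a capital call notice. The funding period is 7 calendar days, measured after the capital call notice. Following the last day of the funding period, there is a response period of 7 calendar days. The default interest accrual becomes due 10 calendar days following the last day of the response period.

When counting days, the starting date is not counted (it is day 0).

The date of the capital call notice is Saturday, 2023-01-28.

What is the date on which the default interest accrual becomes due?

2023-02-21

The last day of the funding period: 7 calendar days after 2023-01-28 is 2023-02-04.
Adding 7 calendar days to 2023-02-04 gives 2023-02-11, which is the last day of the response period.
The date on which the default interest accrual becomes due: 10 calendar days after 2023-02-11 is 2023-02-21.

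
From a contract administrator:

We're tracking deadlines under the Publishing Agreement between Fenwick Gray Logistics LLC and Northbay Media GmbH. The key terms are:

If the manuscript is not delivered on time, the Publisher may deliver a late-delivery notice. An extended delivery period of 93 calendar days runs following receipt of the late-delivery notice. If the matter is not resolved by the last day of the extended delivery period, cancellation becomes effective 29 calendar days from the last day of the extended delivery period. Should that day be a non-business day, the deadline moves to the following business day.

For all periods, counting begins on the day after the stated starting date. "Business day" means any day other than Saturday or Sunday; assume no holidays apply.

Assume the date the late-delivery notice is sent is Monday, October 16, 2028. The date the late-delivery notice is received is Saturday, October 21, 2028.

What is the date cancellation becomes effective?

February 20, 2029

The last day of the extended delivery period: October 21, 2028 + 93 days = January 22, 2029.
The date cancellation becomes effective: 29 calendar days after January 22, 2029 is February 20, 2029. February 20, 2029 is a Tuesday, so no roll-forward applies.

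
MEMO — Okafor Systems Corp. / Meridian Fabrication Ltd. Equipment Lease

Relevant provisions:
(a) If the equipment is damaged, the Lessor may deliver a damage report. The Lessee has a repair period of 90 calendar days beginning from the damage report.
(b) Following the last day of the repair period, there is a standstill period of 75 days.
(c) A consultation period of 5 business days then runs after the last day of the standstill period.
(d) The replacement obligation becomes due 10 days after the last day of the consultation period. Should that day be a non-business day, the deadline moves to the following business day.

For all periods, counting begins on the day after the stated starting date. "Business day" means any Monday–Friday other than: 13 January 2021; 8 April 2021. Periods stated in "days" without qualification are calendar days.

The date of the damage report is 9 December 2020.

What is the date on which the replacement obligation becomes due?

The last day of the repair period: 90 calendar days after 9 December 2020 is 9 March 2021.
Adding 75 calendar days to 9 March 2021 gives 23 May 2021, which is the last day of the standstill period.
The last day of the consultation period: 5 business days after Sunday, 23 May 2021, skipping weekends — May 24, May 25, May 26, May 27, May 28 — lands on Friday, 28 May 2021.
The date on which the replacement obligation becomes due: 10 calendar days after 28 May 2021 is 7 June 2021. 7 June 2021 is a Monday and is not a listed holiday, so no roll-forward applies.

7 June 2021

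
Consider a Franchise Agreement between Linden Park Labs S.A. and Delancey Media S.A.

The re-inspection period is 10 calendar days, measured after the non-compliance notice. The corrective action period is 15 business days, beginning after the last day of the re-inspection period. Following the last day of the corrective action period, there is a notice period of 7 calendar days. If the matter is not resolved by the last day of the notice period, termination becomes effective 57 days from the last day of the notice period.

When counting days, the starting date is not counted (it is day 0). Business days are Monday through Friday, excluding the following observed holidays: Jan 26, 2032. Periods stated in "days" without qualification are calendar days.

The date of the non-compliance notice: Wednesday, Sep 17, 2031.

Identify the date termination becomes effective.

The last day of the re-inspection period: 10 calendar days after Sep 17, 2031 is Sep 27, 2031.
The last day of the corrective action period: 15 business days after Saturday, Sep 27, 2031, skipping weekends — Sep 29, Sep 30, Oct 1, Oct 2, …, Oct 15, Oct 16, Oct 17 — lands on Friday, Oct 17, 2031.
The last day of the notice period: Oct 17, 2031 + 7 days = Oct 24, 2031.
The date termination becomes effective: 57 calendar days after Oct 24, 2031 is Dec 20, 2031.

Dec 20, 2031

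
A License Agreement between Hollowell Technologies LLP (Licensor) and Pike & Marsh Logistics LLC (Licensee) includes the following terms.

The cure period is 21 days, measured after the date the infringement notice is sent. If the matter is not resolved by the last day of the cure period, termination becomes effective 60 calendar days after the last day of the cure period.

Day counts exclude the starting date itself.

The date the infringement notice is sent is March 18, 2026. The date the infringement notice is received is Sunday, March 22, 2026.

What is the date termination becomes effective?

Adding 21 calendar days to March 18, 2026 gives April 8, 2026, which is the last day of the cure period.
Adding 60 calendar days to April 8, 2026 gives June 7, 2026, which is the date termination becomes effective.

June 7, 2026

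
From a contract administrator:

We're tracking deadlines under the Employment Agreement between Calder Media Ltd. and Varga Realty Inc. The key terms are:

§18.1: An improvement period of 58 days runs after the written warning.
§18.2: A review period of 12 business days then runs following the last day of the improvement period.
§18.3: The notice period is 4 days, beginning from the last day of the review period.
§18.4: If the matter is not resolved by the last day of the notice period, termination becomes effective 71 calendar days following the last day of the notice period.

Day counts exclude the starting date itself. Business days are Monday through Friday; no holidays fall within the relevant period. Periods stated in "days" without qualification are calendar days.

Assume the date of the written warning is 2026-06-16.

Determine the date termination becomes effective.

The last day of the improvement period: 2026-06-16 + 58 days = 2026-08-13.
From Thursday, 2026-08-13, 12 business days (Aug 14, Aug 17, Aug 18, Aug 19, …, Aug 27, Aug 28, Aug 31, skipping weekends) brings us to Monday, 2026-08-31, which is the last day of the review period.
The last day of the notice period: 2026-08-31 + 4 days = 2026-09-04.
The date termination becomes effective: 2026-09-04 + 71 days = 2026-11-14.

2026-11-14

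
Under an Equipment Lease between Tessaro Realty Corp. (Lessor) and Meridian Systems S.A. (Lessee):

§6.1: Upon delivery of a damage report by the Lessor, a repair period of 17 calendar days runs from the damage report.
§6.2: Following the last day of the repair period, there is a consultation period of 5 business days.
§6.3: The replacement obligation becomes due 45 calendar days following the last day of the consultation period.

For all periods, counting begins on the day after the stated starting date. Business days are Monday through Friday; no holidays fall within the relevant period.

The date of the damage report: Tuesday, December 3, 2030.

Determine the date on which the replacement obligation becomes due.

February 10, 2031

The last day of the repair period: December 3, 2030 + 17 days = December 20, 2030.
The last day of the consultation period: 5 business days after Friday, December 20, 2030, skipping weekends — Dec 23, Dec 24, Dec 25, Dec 26, Dec 27 — lands on Friday, December 27, 2030.
The date on which the replacement obligation becomes due: December 27, 2030 + 45 days = February 10, 2031.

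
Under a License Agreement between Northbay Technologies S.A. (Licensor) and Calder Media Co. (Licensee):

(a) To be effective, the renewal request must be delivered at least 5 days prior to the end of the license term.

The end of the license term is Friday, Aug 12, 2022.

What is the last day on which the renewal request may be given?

Counting back 5 calendar days from Aug 12, 2022 gives Aug 7, 2022.

Aug 7, 2022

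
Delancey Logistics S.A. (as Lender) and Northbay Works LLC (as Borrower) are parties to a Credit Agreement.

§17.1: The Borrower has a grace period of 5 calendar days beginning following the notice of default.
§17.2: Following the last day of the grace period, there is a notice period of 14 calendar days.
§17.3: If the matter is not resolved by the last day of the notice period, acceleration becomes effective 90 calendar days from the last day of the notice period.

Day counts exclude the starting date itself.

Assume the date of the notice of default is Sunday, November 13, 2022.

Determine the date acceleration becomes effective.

The last day of the grace period: 5 calendar days after November 13, 2022 is November 18, 2022.
The last day of the notice period: November 18, 2022 + 14 days = December 2, 2022.
Adding 90 calendar days to December 2, 2022 gives March 2, 2023, which is the date acceleration becomes effective.

March 2, 2023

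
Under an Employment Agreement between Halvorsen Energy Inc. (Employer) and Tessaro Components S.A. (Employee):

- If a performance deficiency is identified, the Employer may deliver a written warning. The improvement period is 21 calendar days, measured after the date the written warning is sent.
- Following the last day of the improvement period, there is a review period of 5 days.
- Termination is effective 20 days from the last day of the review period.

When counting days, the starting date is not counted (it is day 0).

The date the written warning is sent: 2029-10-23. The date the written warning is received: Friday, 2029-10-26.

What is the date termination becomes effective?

The last day of the improvement period: 21 calendar days after 2029-10-23 is 2029-11-13.
The last day of the review period: 5 calendar days after 2029-11-13 is 2029-11-18.
The date termination becomes effective: 2029-11-18 + 20 days = 2029-12-08.

2029-12-08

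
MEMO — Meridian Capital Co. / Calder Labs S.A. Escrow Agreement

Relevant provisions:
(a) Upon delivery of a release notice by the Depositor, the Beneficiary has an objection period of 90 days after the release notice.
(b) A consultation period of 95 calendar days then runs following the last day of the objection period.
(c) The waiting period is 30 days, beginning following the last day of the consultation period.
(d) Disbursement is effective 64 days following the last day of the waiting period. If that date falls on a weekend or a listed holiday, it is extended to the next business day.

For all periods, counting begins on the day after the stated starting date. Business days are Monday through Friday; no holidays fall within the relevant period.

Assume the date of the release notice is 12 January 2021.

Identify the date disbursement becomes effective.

18 October 2021

Adding 90 calendar days to 12 January 2021 gives 12 April 2021, which is the last day of the objection period.
Adding 95 calendar days to 12 April 2021 gives 16 July 2021, which is the last day of the consultation period.
Adding 30 calendar days to 16 July 2021 gives 15 August 2021, which is the last day of the waiting period.
The date disbursement becomes effective: 64 calendar days after 15 August 2021 is 18 October 2021. 18 October 2021 is a Monday, so no roll-forward applies.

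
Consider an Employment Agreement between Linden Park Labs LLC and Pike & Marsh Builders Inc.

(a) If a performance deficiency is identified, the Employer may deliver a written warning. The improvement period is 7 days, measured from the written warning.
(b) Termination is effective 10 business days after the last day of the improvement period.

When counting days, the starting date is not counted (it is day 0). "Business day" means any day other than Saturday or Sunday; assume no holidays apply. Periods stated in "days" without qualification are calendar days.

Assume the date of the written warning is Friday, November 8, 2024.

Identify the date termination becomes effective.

The last day of the improvement period: November 8, 2024 + 7 days = November 15, 2024.
The date termination becomes effective: counting 10 business days from Friday, November 15, 2024 (Nov 18, Nov 19, Nov 20, Nov 21, Nov 22, Nov 25, Nov 26, Nov 27, Nov 28, Nov 29, skipping weekends) reaches Friday, November 29, 2024.

November 29, 2024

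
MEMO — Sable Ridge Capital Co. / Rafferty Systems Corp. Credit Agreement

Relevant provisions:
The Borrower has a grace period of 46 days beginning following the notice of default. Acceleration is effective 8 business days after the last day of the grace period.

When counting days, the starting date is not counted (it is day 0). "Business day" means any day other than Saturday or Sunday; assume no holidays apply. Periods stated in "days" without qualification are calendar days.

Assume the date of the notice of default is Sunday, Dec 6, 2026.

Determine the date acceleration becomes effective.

Adding 46 calendar days to Dec 6, 2026 gives Jan 21, 2027, which is the last day of the grace period.
The date acceleration becomes effective: 8 business days after Thursday, Jan 21, 2027, skipping weekends — Jan 22, Jan 25, Jan 26, Jan 27, Jan 28, Jan 29, Feb 1, Feb 2 — lands on Tuesday, Feb 2, 2027.

Feb 2, 2027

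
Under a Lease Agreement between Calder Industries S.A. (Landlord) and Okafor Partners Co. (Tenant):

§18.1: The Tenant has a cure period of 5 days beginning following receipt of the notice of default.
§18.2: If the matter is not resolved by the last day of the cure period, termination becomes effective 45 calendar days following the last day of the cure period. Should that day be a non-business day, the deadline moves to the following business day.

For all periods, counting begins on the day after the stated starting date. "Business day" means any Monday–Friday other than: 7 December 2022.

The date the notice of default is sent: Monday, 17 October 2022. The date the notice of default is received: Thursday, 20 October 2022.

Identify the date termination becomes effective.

The last day of the cure period: 20 October 2022 + 5 days = 25 October 2022.
The date termination becomes effective: 45 calendar days after 25 October 2022 is 9 December 2022. 9 December 2022 is a Friday and is not a listed holiday, so no roll-forward applies.

9 December 2022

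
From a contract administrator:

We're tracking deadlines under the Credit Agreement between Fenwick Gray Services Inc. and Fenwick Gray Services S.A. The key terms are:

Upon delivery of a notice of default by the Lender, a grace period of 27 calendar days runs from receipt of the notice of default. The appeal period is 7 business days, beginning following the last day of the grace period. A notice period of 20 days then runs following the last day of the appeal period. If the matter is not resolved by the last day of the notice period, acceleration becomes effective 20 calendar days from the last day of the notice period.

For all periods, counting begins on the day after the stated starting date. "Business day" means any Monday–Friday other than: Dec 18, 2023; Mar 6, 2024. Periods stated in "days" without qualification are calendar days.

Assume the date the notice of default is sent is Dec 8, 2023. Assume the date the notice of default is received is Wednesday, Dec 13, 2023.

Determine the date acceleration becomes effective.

The last day of the grace period: Dec 13, 2023 + 27 days = Jan 9, 2024.
From Tuesday, Jan 9, 2024, 7 business days (Jan 10, Jan 11, Jan 12, Jan 15, Jan 16, Jan 17, Jan 18, skipping weekends) brings us to Thursday, Jan 18, 2024, which is the last day of the appeal period.
Adding 20 calendar days to Jan 18, 2024 gives Feb 7, 2024, which is the last day of the notice period.
The date acceleration becomes effective: Feb 7, 2024 + 20 days = Feb 27, 2024.

Feb 27, 2024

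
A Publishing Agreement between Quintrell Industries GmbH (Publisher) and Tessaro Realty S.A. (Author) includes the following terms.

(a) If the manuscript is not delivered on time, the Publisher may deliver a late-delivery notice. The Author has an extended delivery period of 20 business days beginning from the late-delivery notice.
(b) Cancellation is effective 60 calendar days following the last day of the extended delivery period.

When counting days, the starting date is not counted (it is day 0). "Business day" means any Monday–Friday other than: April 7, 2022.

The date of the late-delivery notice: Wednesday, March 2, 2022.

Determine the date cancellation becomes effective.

The last day of the extended delivery period: 20 business days after Wednesday, March 2, 2022, skipping weekends — Mar 3, Mar 4, Mar 7, Mar 8, …, Mar 28, Mar 29, Mar 30 — lands on Wednesday, March 30, 2022.
Adding 60 calendar days to March 30, 2022 gives May 29, 2022, which is the date cancellation becomes effective.

May 29, 2022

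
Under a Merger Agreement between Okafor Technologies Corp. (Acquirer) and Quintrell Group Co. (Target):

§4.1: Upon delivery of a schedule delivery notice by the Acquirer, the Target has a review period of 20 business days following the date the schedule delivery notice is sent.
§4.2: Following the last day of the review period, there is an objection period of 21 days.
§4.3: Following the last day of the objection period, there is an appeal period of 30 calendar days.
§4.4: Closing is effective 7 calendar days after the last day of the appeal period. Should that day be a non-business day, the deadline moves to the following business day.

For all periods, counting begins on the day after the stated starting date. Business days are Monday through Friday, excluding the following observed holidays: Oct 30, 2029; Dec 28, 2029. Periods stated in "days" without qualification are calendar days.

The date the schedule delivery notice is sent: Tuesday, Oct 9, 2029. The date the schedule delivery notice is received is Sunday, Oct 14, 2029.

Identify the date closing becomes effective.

Jan 4, 2030

The last day of the review period: 20 business days after Tuesday, Oct 9, 2029, skipping weekends and the listed holiday on Oct 30 — Oct 10, Oct 11, Oct 12, Oct 15, …, Nov 5, Nov 6, Nov 7 — lands on Wednesday, Nov 7, 2029.
The last day of the objection period: 21 calendar days after Nov 7, 2029 is Nov 28, 2029.
Adding 30 calendar days to Nov 28, 2029 gives Dec 28, 2029, which is the last day of the appeal period.
The date closing becomes effective: Dec 28, 2029 + 7 days = Jan 4, 2030. Jan 4, 2030 is a Friday and is not a listed holiday, so no roll-forward applies.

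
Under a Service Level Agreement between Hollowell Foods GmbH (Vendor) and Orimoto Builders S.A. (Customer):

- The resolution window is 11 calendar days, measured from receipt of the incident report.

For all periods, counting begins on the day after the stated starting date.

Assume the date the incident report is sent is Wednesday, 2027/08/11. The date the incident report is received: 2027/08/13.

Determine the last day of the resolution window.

The last day of the resolution window: 11 calendar days after 2027/08/13 is 2027/08/24.

2027/08/24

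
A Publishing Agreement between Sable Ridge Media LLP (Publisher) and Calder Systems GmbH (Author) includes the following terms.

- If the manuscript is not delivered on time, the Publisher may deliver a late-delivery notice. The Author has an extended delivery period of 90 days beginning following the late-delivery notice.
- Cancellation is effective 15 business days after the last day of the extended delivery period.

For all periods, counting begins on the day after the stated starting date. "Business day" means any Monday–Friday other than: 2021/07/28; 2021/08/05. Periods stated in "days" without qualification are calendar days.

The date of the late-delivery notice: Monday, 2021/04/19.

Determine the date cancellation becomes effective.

The last day of the extended delivery period: 90 calendar days after 2021/04/19 is 2021/07/18.
From Sunday, 2021/07/18, 15 business days (Jul 19, Jul 20, Jul 21, Jul 22, …, Aug 6, Aug 9, Aug 10, skipping weekends and the listed holidays on Jul 28, Aug 5) brings us to Tuesday, 2021/08/10, which is the date cancellation becomes effective.

2021/08/10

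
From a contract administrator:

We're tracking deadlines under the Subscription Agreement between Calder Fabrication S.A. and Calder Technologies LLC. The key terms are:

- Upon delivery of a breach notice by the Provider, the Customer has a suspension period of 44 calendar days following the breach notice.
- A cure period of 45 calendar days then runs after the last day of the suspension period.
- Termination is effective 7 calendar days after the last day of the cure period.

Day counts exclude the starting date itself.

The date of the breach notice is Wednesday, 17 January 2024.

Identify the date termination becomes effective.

The last day of the suspension period: 44 calendar days after 17 January 2024 is 1 March 2024.
The last day of the cure period: 45 calendar days after 1 March 2024 is 15 April 2024.
The date termination becomes effective: 7 calendar days after 15 April 2024 is 22 April 2024.

22 April 2024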